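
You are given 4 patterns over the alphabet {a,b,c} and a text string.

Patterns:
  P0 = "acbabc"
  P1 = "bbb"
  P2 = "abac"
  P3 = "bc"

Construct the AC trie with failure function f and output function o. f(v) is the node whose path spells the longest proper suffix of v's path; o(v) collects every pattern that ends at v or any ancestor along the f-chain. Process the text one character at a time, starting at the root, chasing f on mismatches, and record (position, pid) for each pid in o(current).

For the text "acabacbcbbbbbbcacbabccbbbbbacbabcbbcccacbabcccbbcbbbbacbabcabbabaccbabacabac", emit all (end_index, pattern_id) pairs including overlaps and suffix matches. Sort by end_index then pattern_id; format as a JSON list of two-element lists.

Construct AC machine:
Trie nodes:
  0='ε' goto a→1 b→7
  1='a' goto b→10 c→2
  2='ac' goto b→3
  3='acb' goto a→4
  4='acba' goto b→5
  5='acbab' goto c→6
  6='acbabc' goto ·  ←P0
  7='b' goto b→8 c→13
  8='bb' goto b→9
  9='bbb' goto ·  ←P1
  10='ab' goto a→11
  11='aba' goto c→12
  12='abac' goto ·  ←P2
  13='bc' goto ·  ←P3

Failure links (BFS by depth):
  fail(1) 'a': from fail(0)=0 chase 'a': 0 ⇒ 0;  out=∅∪out(0)=∅
  fail(7) 'b': from fail(0)=0 chase 'b': 0 ⇒ 0;  out=∅∪out(0)=∅
  fail(2) 'ac': from fail(1)=0 chase 'c': 0 ⇒ 0;  out=∅∪out(0)=∅
  fail(8) 'bb': from fail(7)=0 chase 'b': 0 ⇒ 7;  out=∅∪out(7)=∅
  fail(10) 'ab': from fail(1)=0 chase 'b': 0 ⇒ 7;  out=∅∪out(7)=∅
  fail(13) 'bc': from fail(7)=0 chase 'c': 0 ⇒ 0;  out={3}∪out(0)={3}
  fail(3) 'acb': from fail(2)=0 chase 'b': 0 ⇒ 7;  out=∅∪out(7)=∅
  fail(9) 'bbb': from fail(8)=7 chase 'b': 7 ⇒ 8;  out={1}∪out(8)={1}
  fail(11) 'aba': from fail(10)=7 chase 'a': 7→0 ⇒ 1;  out=∅∪out(1)=∅
  fail(4) 'acba': from fail(3)=7 chase 'a': 7→0 ⇒ 1;  out=∅∪out(1)=∅
  fail(12) 'abac': from fail(11)=1 chase 'c': 1 ⇒ 2;  out={2}∪out(2)={2}
  fail(5) 'acbab': from fail(4)=1 chase 'b': 1 ⇒ 10;  out=∅∪out(10)=∅
  fail(6) 'acbabc': from fail(5)=10 chase 'c': 10→7 ⇒ 13;  out={0}∪out(13)={0,3}

Text stream:
i=0 'a': node 0→1
i=1 'c': node 1→2
i=2 'a': node 2→1 ·f
i=3 'b': node 1→10
i=4 'a': node 10→11
i=5 'c': node 11→12  emit P2@[2:5]
i=6 'b': node 12→3 ·f
i=7 'c': node 3→13 ·f  emit P3@[6:7]
i=8 'b': node 13→7 ·f
i=9 'b': node 7→8
i=10 'b': node 8→9  emit P1@[8:10]
i=11 'b': node 9→9 ·f  emit P1@[9:11]
i=12 'b': node 9→9 ·f  emit P1@[10:12]
i=13 'b': node 9→9 ·f  emit P1@[11:13]
i=14 'c': node 9→13 ·f  emit P3@[13:14]
i=15 'a': node 13→1 ·f
i=16 'c': node 1→2
i=17 'b': node 2→3
i=18 'a': node 3→4
i=19 'b': node 4→5
i=20 'c': node 5→6  emit P0@[15:20],P3@[19:20]
i=21 'c': node 6→0 ·f
i=22 'b': node 0→7
i=23 'b': node 7→8
i=24 'b': node 8→9  emit P1@[22:24]
i=25 'b': node 9→9 ·f  emit P1@[23:25]
i=26 'b': node 9→9 ·f  emit P1@[24:26]
i=27 'a': node 9→1 ·f
i=28 'c': node 1→2
i=29 'b': node 2→3
i=30 'a': node 3→4
i=31 'b': node 4→5
i=32 'c': node 5→6  emit P0@[27:32],P3@[31:32]
i=33 'b': node 6→7 ·f
i=34 'b': node 7→8
i=35 'c': node 8→13 ·f  emit P3@[34:35]
i=36 'c': node 13→0 ·f
i=37 'c': node 0→0
i=38 'a': node 0→1
i=39 'c': node 1→2
i=40 'b': node 2→3
i=41 'a': node 3→4
i=42 'b': node 4→5
i=43 'c': node 5→6  emit P0@[38:43],P3@[42:43]
i=44 'c': node 6→0 ·f
i=45 'c': node 0→0
i=46 'b': node 0→7
i=47 'b': node 7→8
i=48 'c': node 8→13 ·f  emit P3@[47:48]
i=49 'b': node 13→7 ·f
i=50 'b': node 7→8
i=51 'b': node 8→9  emit P1@[49:51]
i=52 'b': node 9→9 ·f  emit P1@[50:52]
i=53 'a': node 9→1 ·f
i=54 'c': node 1→2
i=55 'b': node 2→3
i=56 'a': node 3→4
i=57 'b': node 4→5
i=58 'c': node 5→6  emit P0@[53:58],P3@[57:58]
i=59 'a': node 6→1 ·f
i=60 'b': node 1→10
i=61 'b': node 10→8 ·f
i=62 'a': node 8→1 ·f
i=63 'b': node 1→10
i=64 'a': node 10→11
i=65 'c': node 11→12  emit P2@[62:65]
i=66 'c': node 12→0 ·f
i=67 'b': node 0→7
i=68 'a': node 7→1 ·f
i=69 'b': node 1→10
i=70 'a': node 10→11
i=71 'c': node 11→12  emit P2@[68:71]
i=72 'a': node 12→1 ·f
i=73 'b': node 1→10
i=74 'a': node 10→11
i=75 'c': node 11→12  emit P2@[72:75]

All matches (sorted): [[5,2],[7,3],[10,1],[11,1],[12,1],[13,1],[14,3],[20,0],[20,3],[24,1],[25,1],[26,1],[32,0],[32,3],[35,3],[43,0],[43,3],[48,3],[51,1],[52,1],[58,0],[58,3],[65,2],[71,2],[75,2]]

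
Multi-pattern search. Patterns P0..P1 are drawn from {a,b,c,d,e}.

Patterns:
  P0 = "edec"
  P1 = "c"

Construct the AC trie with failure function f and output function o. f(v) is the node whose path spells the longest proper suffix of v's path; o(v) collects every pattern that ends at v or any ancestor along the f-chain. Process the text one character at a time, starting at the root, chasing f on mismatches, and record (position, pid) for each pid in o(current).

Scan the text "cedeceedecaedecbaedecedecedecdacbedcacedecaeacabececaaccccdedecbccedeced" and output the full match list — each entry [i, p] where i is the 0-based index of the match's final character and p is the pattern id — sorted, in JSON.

Build automaton:
Trie (insert patterns):
  n0 'ε': c→5 e→1
  n1 'e': d→2
  n2 'ed': e→3
  n3 'ede': c→4
  n4 'edec': ·  ←P0
  n5 'c': ·  ←P1

BFS fail/out derivation:
  fail(1) 'e': from fail(0)=0 chase 'e': 0 ⇒ 0;  out=∅∪out(0)=∅
  fail(5) 'c': from fail(0)=0 chase 'c': 0 ⇒ 0;  out={1}∪out(0)={1}
  fail(2) 'ed': from fail(1)=0 chase 'd': 0 ⇒ 0;  out=∅∪out(0)=∅
  fail(3) 'ede': from fail(2)=0 chase 'e': 0 ⇒ 1;  out=∅∪out(1)=∅
  fail(4) 'edec': from fail(3)=1 chase 'c': 1→0 ⇒ 5;  out={0}∪out(5)={0,1}

Text stream:
i=0 'c': node 0→5  ** P1@[0:0]
i=1 'e': node 5→1 (via fail)
i=2 'd': node 1→2
i=3 'e': node 2→3
i=4 'c': node 3→4  ** P0@[1:4],P1@[4:4]
i=5 'e': node 4→1 (via fail)
i=6 'e': node 1→1 (via fail)
i=7 'd': node 1→2
i=8 'e': node 2→3
i=9 'c': node 3→4  ** P0@[6:9],P1@[9:9]
i=10 'a': node 4→0 (via fail)
i=11 'e': node 0→1
i=12 'd': node 1→2
i=13 'e': node 2→3
i=14 'c': node 3→4  ** P0@[11:14],P1@[14:14]
i=15 'b': node 4→0 (via fail)
i=16 'a': node 0→0
i=17 'e': node 0→1
i=18 'd': node 1→2
i=19 'e': node 2→3
i=20 'c': node 3→4  ** P0@[17:20],P1@[20:20]
i=21 'e': node 4→1 (via fail)
i=22 'd': node 1→2
i=23 'e': node 2→3
i=24 'c': node 3→4  ** P0@[21:24],P1@[24:24]
i=25 'e': node 4→1 (via fail)
i=26 'd': node 1→2
i=27 'e': node 2→3
i=28 'c': node 3→4  ** P0@[25:28],P1@[28:28]
i=29 'd': node 4→0 (via fail)
i=30 'a': node 0→0
i=31 'c': node 0→5  ** P1@[31:31]
i=32 'b': node 5→0 (via fail)
i=33 'e': node 0→1
i=34 'd': node 1→2
i=35 'c': node 2→5 (via fail)  ** P1@[35:35]
i=36 'a': node 5→0 (via fail)
i=37 'c': node 0→5  ** P1@[37:37]
i=38 'e': node 5→1 (via fail)
i=39 'd': node 1→2
i=40 'e': node 2→3
i=41 'c': node 3→4  ** P0@[38:41],P1@[41:41]
i=42 'a': node 4→0 (via fail)
i=43 'e': node 0→1
i=44 'a': node 1→0 (via fail)
i=45 'c': node 0→5  ** P1@[45:45]
i=46 'a': node 5→0 (via fail)
i=47 'b': node 0→0
i=48 'e': node 0→1
i=49 'c': node 1→5 (via fail)  ** P1@[49:49]
i=50 'e': node 5→1 (via fail)
i=51 'c': node 1→5 (via fail)  ** P1@[51:51]
i=52 'a': node 5→0 (via fail)
i=53 'a': node 0→0
i=54 'c': node 0→5  ** P1@[54:54]
i=55 'c': node 5→5 (via fail)  ** P1@[55:55]
i=56 'c': node 5→5 (via fail)  ** P1@[56:56]
i=57 'c': node 5→5 (via fail)  ** P1@[57:57]
i=58 'd': node 5→0 (via fail)
i=59 'e': node 0→1
i=60 'd': node 1→2
i=61 'e': node 2→3
i=62 'c': node 3→4  ** P0@[59:62],P1@[62:62]
i=63 'b': node 4→0 (via fail)
i=64 'c': node 0→5  ** P1@[64:64]
i=65 'c': node 5→5 (via fail)  ** P1@[65:65]
i=66 'e': node 5→1 (via fail)
i=67 'd': node 1→2
i=68 'e': node 2→3
i=69 'c': node 3→4  ** P0@[66:69],P1@[69:69]
i=70 'e': node 4→1 (via fail)
i=71 'd': node 1→2

Result: [[0,1],[4,0],[4,1],[9,0],[9,1],[14,0],[14,1],[20,0],[20,1],[24,0],[24,1],[28,0],[28,1],[31,1],[35,1],[37,1],[41,0],[41,1],[45,1],[49,1],[51,1],[54,1],[55,1],[56,1],[57,1],[62,0],[62,1],[64,1],[65,1],[69,0],[69,1]]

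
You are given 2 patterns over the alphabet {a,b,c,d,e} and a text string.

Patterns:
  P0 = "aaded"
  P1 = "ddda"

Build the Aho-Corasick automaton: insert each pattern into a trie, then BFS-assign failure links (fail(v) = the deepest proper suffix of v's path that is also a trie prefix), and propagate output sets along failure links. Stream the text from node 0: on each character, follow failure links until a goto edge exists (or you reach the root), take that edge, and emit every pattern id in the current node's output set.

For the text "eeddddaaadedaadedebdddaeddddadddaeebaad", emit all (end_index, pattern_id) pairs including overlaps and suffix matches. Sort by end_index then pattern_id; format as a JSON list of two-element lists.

Build automaton:
Trie (insert patterns):
  n0 'ε': a→1 d→6
  n1 'a': a→2
  n2 'aa': d→3
  n3 'aad': e→4
  n4 'aade': d→5
  n5 'aaded': ·  ←P0
  n6 'd': d→7
  n7 'dd': d→8
  n8 'ddd': a→9
  n9 'ddda': ·  ←P1

BFS fail/out derivation:
  n1('a'): parent n0 fail=0; on 'a' 0 → fail=0;  out ∅∪∅=∅
  n6('d'): parent n0 fail=0; on 'd' 0 → fail=0;  out ∅∪∅=∅
  n2('aa'): parent n1 fail=0; on 'a' 0 → fail=1;  out ∅∪∅=∅
  n7('dd'): parent n6 fail=0; on 'd' 0 → fail=6;  out ∅∪∅=∅
  n3('aad'): parent n2 fail=1; on 'd' 1→0 → fail=6;  out ∅∪∅=∅
  n8('ddd'): parent n7 fail=6; on 'd' 6 → fail=7;  out ∅∪∅=∅
  n4('aade'): parent n3 fail=6; on 'e' 6→0 → fail=0;  out ∅∪∅=∅
  n9('ddda'): parent n8 fail=7; on 'a' 7→6→0 → fail=1;  out {1}∪∅={1}
  n5('aaded'): parent n4 fail=0; on 'd' 0 → fail=6;  out {0}∪∅={0}

Scan:
pos 0 'e': at 0
pos 1 'e': at 0
pos 2 'd': at 6
pos 3 'd': at 7
pos 4 'd': at 8
pos 5 'd': at 8 ·f
pos 6 'a': at 9  → match P1@[3:6]
pos 7 'a': at 2 ·f
pos 8 'a': at 2 ·f
pos 9 'd': at 3
pos 10 'e': at 4
pos 11 'd': at 5  → match P0@[7:11]
pos 12 'a': at 1 ·f
pos 13 'a': at 2
pos 14 'd': at 3
pos 15 'e': at 4
pos 16 'd': at 5  → match P0@[12:16]
pos 17 'e': at 0 ·f
pos 18 'b': at 0
pos 19 'd': at 6
pos 20 'd': at 7
pos 21 'd': at 8
pos 22 'a': at 9  → match P1@[19:22]
pos 23 'e': at 0 ·f
pos 24 'd': at 6
pos 25 'd': at 7
pos 26 'd': at 8
pos 27 'd': at 8 ·f
pos 28 'a': at 9  → match P1@[25:28]
pos 29 'd': at 6 ·f
pos 30 'd': at 7
pos 31 'd': at 8
pos 32 'a': at 9  → match P1@[29:32]
pos 33 'e': at 0 ·f
pos 34 'e': at 0
pos 35 'b': at 0
pos 36 'a': at 1
pos 37 'a': at 2
pos 38 'd': at 3

Matches: [[6,1],[11,0],[16,0],[22,1],[28,1],[32,1]]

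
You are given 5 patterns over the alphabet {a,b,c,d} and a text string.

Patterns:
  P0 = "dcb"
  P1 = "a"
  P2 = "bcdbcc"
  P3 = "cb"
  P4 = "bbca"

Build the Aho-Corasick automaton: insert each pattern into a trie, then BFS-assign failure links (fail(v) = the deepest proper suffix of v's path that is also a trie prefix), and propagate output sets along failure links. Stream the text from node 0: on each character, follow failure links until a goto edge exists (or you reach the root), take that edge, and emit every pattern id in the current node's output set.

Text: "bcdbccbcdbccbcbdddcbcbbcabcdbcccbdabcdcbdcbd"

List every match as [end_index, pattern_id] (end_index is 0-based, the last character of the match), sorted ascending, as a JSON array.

Build:
Trie (insert patterns):
  0='ε' goto a→4 b→5 c→11 d→1
  1='d' goto c→2
  2='dc' goto b→3
  3='dcb' goto ·  [P0 ends]
  4='a' goto ·  [P1 ends]
  5='b' goto b→13 c→6
  6='bc' goto d→7
  7='bcd' goto b→8
  8='bcdb' goto c→9
  9='bcdbc' goto c→10
  10='bcdbcc' goto ·  [P2 ends]
  11='c' goto b→12
  12='cb' goto ·  [P3 ends]
  13='bb' goto c→14
  14='bbc' goto a→15
  15='bbca' goto ·  [P4 ends]

Failure links (BFS by depth):
  fail(1) 'd': from fail(0)=0 chase 'd': 0 ⇒ 0;  out=∅∪out(0)=∅
  fail(4) 'a': from fail(0)=0 chase 'a': 0 ⇒ 0;  out={1}∪out(0)={1}
  fail(5) 'b': from fail(0)=0 chase 'b': 0 ⇒ 0;  out=∅∪out(0)=∅
  fail(11) 'c': from fail(0)=0 chase 'c': 0 ⇒ 0;  out=∅∪out(0)=∅
  fail(2) 'dc': from fail(1)=0 chase 'c': 0 ⇒ 11;  out=∅∪out(11)=∅
  fail(6) 'bc': from fail(5)=0 chase 'c': 0 ⇒ 11;  out=∅∪out(11)=∅
  fail(12) 'cb': from fail(11)=0 chase 'b': 0 ⇒ 5;  out={3}∪out(5)={3}
  fail(13) 'bb': from fail(5)=0 chase 'b': 0 ⇒ 5;  out=∅∪out(5)=∅
  fail(3) 'dcb': from fail(2)=11 chase 'b': 11 ⇒ 12;  out={0}∪out(12)={0,3}
  fail(7) 'bcd': from fail(6)=11 chase 'd': 11→0 ⇒ 1;  out=∅∪out(1)=∅
  fail(14) 'bbc': from fail(13)=5 chase 'c': 5 ⇒ 6;  out=∅∪out(6)=∅
  fail(8) 'bcdb': from fail(7)=1 chase 'b': 1→0 ⇒ 5;  out=∅∪out(5)=∅
  fail(15) 'bbca': from fail(14)=6 chase 'a': 6→11→0 ⇒ 4;  out={4}∪out(4)={1,4}
  fail(9) 'bcdbc': from fail(8)=5 chase 'c': 5 ⇒ 6;  out=∅∪out(6)=∅
  fail(10) 'bcdbcc': from fail(9)=6 chase 'c': 6→11→0 ⇒ 11;  out={2}∪out(11)={2}

Scan:
i=0 'b': node 0→5
i=1 'c': node 5→6
i=2 'd': node 6→7
i=3 'b': node 7→8
i=4 'c': node 8→9
i=5 'c': node 9→10  emit P2@[0:5]
i=6 'b': node 10→12 ·f  emit P3@[5:6]
i=7 'c': node 12→6 ·f
i=8 'd': node 6→7
i=9 'b': node 7→8
i=10 'c': node 8→9
i=11 'c': node 9→10  emit P2@[6:11]
i=12 'b': node 10→12 ·f  emit P3@[11:12]
i=13 'c': node 12→6 ·f
i=14 'b': node 6→12 ·f  emit P3@[13:14]
i=15 'd': node 12→1 ·f
i=16 'd': node 1→1 ·f
i=17 'd': node 1→1 ·f
i=18 'c': node 1→2
i=19 'b': node 2→3  emit P0@[17:19],P3@[18:19]
i=20 'c': node 3→6 ·f
i=21 'b': node 6→12 ·f  emit P3@[20:21]
i=22 'b': node 12→13 ·f
i=23 'c': node 13→14
i=24 'a': node 14→15  emit P1@[24:24],P4@[21:24]
i=25 'b': node 15→5 ·f
i=26 'c': node 5→6
i=27 'd': node 6→7
i=28 'b': node 7→8
i=29 'c': node 8→9
i=30 'c': node 9→10  emit P2@[25:30]
i=31 'c': node 10→11 ·f
i=32 'b': node 11→12  emit P3@[31:32]
i=33 'd': node 12→1 ·f
i=34 'a': node 1→4 ·f  emit P1@[34:34]
i=35 'b': node 4→5 ·f
i=36 'c': node 5→6
i=37 'd': node 6→7
i=38 'c': node 7→2 ·f
i=39 'b': node 2→3  emit P0@[37:39],P3@[38:39]
i=40 'd': node 3→1 ·f
i=41 'c': node 1→2
i=42 'b': node 2→3  emit P0@[40:42],P3@[41:42]
i=43 'd': node 3→1 ·f

Matches: [[5,2],[6,3],[11,2],[12,3],[14,3],[19,0],[19,3],[21,3],[24,1],[24,4],[30,2],[32,3],[34,1],[39,0],[39,3],[42,0],[42,3]]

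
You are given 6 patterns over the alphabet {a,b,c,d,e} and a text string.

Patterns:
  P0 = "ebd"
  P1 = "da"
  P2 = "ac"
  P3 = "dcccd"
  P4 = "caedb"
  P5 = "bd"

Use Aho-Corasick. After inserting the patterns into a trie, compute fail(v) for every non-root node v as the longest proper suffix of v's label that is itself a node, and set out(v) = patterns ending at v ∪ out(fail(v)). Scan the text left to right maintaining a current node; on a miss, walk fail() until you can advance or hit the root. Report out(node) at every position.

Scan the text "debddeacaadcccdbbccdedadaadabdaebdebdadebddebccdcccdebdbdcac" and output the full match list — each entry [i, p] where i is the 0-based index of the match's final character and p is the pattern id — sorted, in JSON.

Build automaton:
Trie (insert patterns):
  n0 'ε': a→6 b→17 c→12 d→4 e→1
  n1 'e': b→2
  n2 'eb': d→3
  n3 'ebd': ·  [P0 ends]
  n4 'd': a→5 c→8
  n5 'da': ·  [P1 ends]
  n6 'a': c→7
  n7 'ac': ·  [P2 ends]
  n8 'dc': c→9
  n9 'dcc': c→10
  n10 'dccc': d→11
  n11 'dcccd': ·  [P3 ends]
  n12 'c': a→13
  n13 'ca': e→14
  n14 'cae': d→15
  n15 'caed': b→16
  n16 'caedb': ·  [P4 ends]
  n17 'b': d→18
  n18 'bd': ·  [P5 ends]

BFS fail/out derivation:
  fail(1) 'e': from fail(0)=0 chase 'e': 0 ⇒ 0;  out=∅∪out(0)=∅
  fail(4) 'd': from fail(0)=0 chase 'd': 0 ⇒ 0;  out=∅∪out(0)=∅
  fail(6) 'a': from fail(0)=0 chase 'a': 0 ⇒ 0;  out=∅∪out(0)=∅
  fail(12) 'c': from fail(0)=0 chase 'c': 0 ⇒ 0;  out=∅∪out(0)=∅
  fail(17) 'b': from fail(0)=0 chase 'b': 0 ⇒ 0;  out=∅∪out(0)=∅
  fail(2) 'eb': from fail(1)=0 chase 'b': 0 ⇒ 17;  out=∅∪out(17)=∅
  fail(5) 'da': from fail(4)=0 chase 'a': 0 ⇒ 6;  out={1}∪out(6)={1}
  fail(7) 'ac': from fail(6)=0 chase 'c': 0 ⇒ 12;  out={2}∪out(12)={2}
  fail(8) 'dc': from fail(4)=0 chase 'c': 0 ⇒ 12;  out=∅∪out(12)=∅
  fail(13) 'ca': from fail(12)=0 chase 'a': 0 ⇒ 6;  out=∅∪out(6)=∅
  fail(18) 'bd': from fail(17)=0 chase 'd': 0 ⇒ 4;  out={5}∪out(4)={5}
  fail(3) 'ebd': from fail(2)=17 chase 'd': 17 ⇒ 18;  out={0}∪out(18)={0,5}
  fail(9) 'dcc': from fail(8)=12 chase 'c': 12→0 ⇒ 12;  out=∅∪out(12)=∅
  fail(14) 'cae': from fail(13)=6 chase 'e': 6→0 ⇒ 1;  out=∅∪out(1)=∅
  fail(10) 'dccc': from fail(9)=12 chase 'c': 12→0 ⇒ 12;  out=∅∪out(12)=∅
  fail(15) 'caed': from fail(14)=1 chase 'd': 1→0 ⇒ 4;  out=∅∪out(4)=∅
  fail(11) 'dcccd': from fail(10)=12 chase 'd': 12→0 ⇒ 4;  out={3}∪out(4)={3}
  fail(16) 'caedb': from fail(15)=4 chase 'b': 4→0 ⇒ 17;  out={4}∪out(17)={4}

Scan:
pos 0 'd': at 4
pos 1 'e': at 1 (fail-walked)
pos 2 'b': at 2
pos 3 'd': at 3  emit P0@[1:3],P5@[2:3]
pos 4 'd': at 4 (fail-walked)
pos 5 'e': at 1 (fail-walked)
pos 6 'a': at 6 (fail-walked)
pos 7 'c': at 7  emit P2@[6:7]
pos 8 'a': at 13 (fail-walked)
pos 9 'a': at 6 (fail-walked)
pos 10 'd': at 4 (fail-walked)
pos 11 'c': at 8
pos 12 'c': at 9
pos 13 'c': at 10
pos 14 'd': at 11  emit P3@[10:14]
pos 15 'b': at 17 (fail-walked)
pos 16 'b': at 17 (fail-walked)
pos 17 'c': at 12 (fail-walked)
pos 18 'c': at 12 (fail-walked)
pos 19 'd': at 4 (fail-walked)
pos 20 'e': at 1 (fail-walked)
pos 21 'd': at 4 (fail-walked)
pos 22 'a': at 5  emit P1@[21:22]
pos 23 'd': at 4 (fail-walked)
pos 24 'a': at 5  emit P1@[23:24]
pos 25 'a': at 6 (fail-walked)
pos 26 'd': at 4 (fail-walked)
pos 27 'a': at 5  emit P1@[26:27]
pos 28 'b': at 17 (fail-walked)
pos 29 'd': at 18  emit P5@[28:29]
pos 30 'a': at 5 (fail-walked)  emit P1@[29:30]
pos 31 'e': at 1 (fail-walked)
pos 32 'b': at 2
pos 33 'd': at 3  emit P0@[31:33],P5@[32:33]
pos 34 'e': at 1 (fail-walked)
pos 35 'b': at 2
pos 36 'd': at 3  emit P0@[34:36],P5@[35:36]
pos 37 'a': at 5 (fail-walked)  emit P1@[36:37]
pos 38 'd': at 4 (fail-walked)
pos 39 'e': at 1 (fail-walked)
pos 40 'b': at 2
pos 41 'd': at 3  emit P0@[39:41],P5@[40:41]
pos 42 'd': at 4 (fail-walked)
pos 43 'e': at 1 (fail-walked)
pos 44 'b': at 2
pos 45 'c': at 12 (fail-walked)
pos 46 'c': at 12 (fail-walked)
pos 47 'd': at 4 (fail-walked)
pos 48 'c': at 8
pos 49 'c': at 9
pos 50 'c': at 10
pos 51 'd': at 11  emit P3@[47:51]
pos 52 'e': at 1 (fail-walked)
pos 53 'b': at 2
pos 54 'd': at 3  emit P0@[52:54],P5@[53:54]
pos 55 'b': at 17 (fail-walked)
pos 56 'd': at 18  emit P5@[55:56]
pos 57 'c': at 8 (fail-walked)
pos 58 'a': at 13 (fail-walked)
pos 59 'c': at 7 (fail-walked)  emit P2@[58:59]

All matches (sorted): [[3,0],[3,5],[7,2],[14,3],[22,1],[24,1],[27,1],[29,5],[30,1],[33,0],[33,5],[36,0],[36,5],[37,1],[41,0],[41,5],[51,3],[54,0],[54,5],[56,5],[59,2]]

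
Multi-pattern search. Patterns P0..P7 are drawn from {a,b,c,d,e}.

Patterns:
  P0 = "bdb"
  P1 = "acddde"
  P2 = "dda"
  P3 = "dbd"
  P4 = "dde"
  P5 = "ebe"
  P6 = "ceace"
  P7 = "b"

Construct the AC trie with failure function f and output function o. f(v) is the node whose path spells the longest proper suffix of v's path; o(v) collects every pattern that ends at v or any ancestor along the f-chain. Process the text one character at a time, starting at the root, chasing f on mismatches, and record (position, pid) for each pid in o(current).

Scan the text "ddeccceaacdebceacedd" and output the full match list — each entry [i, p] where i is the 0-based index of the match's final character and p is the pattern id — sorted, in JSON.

Build automaton:
Trie (insert patterns):
  0='ε' goto a→4 b→1 c→19 d→10 e→16
  1='b' goto d→2  [P7 ends]
  2='bd' goto b→3
  3='bdb' goto ·  [P0 ends]
  4='a' goto c→5
  5='ac' goto d→6
  6='acd' goto d→7
  7='acdd' goto d→8
  8='acddd' goto e→9
  9='acddde' goto ·  [P1 ends]
  10='d' goto b→13 d→11
  11='dd' goto a→12 e→15
  12='dda' goto ·  [P2 ends]
  13='db' goto d→14
  14='dbd' goto ·  [P3 ends]
  15='dde' goto ·  [P4 ends]
  16='e' goto b→17
  17='eb' goto e→18
  18='ebe' goto ·  [P5 ends]
  19='c' goto e→20
  20='ce' goto a→21
  21='cea' goto c→22
  22='ceac' goto e→23
  23='ceace' goto ·  [P6 ends]

Failure links (BFS by depth):
  fail(1) 'b': from fail(0)=0 chase 'b': 0 ⇒ 0;  out={7}∪out(0)={7}
  fail(4) 'a': from fail(0)=0 chase 'a': 0 ⇒ 0;  out=∅∪out(0)=∅
  fail(10) 'd': from fail(0)=0 chase 'd': 0 ⇒ 0;  out=∅∪out(0)=∅
  fail(16) 'e': from fail(0)=0 chase 'e': 0 ⇒ 0;  out=∅∪out(0)=∅
  fail(19) 'c': from fail(0)=0 chase 'c': 0 ⇒ 0;  out=∅∪out(0)=∅
  fail(2) 'bd': from fail(1)=0 chase 'd': 0 ⇒ 10;  out=∅∪out(10)=∅
  fail(5) 'ac': from fail(4)=0 chase 'c': 0 ⇒ 19;  out=∅∪out(19)=∅
  fail(11) 'dd': from fail(10)=0 chase 'd': 0 ⇒ 10;  out=∅∪out(10)=∅
  fail(13) 'db': from fail(10)=0 chase 'b': 0 ⇒ 1;  out=∅∪out(1)={7}
  fail(17) 'eb': from fail(16)=0 chase 'b': 0 ⇒ 1;  out=∅∪out(1)={7}
  fail(20) 'ce': from fail(19)=0 chase 'e': 0 ⇒ 16;  out=∅∪out(16)=∅
  fail(3) 'bdb': from fail(2)=10 chase 'b': 10 ⇒ 13;  out={0}∪out(13)={0,7}
  fail(6) 'acd': from fail(5)=19 chase 'd': 19→0 ⇒ 10;  out=∅∪out(10)=∅
  fail(12) 'dda': from fail(11)=10 chase 'a': 10→0 ⇒ 4;  out={2}∪out(4)={2}
  fail(14) 'dbd': from fail(13)=1 chase 'd': 1 ⇒ 2;  out={3}∪out(2)={3}
  fail(15) 'dde': from fail(11)=10 chase 'e': 10→0 ⇒ 16;  out={4}∪out(16)={4}
  fail(18) 'ebe': from fail(17)=1 chase 'e': 1→0 ⇒ 16;  out={5}∪out(16)={5}
  fail(21) 'cea': from fail(20)=16 chase 'a': 16→0 ⇒ 4;  out=∅∪out(4)=∅
  fail(7) 'acdd': from fail(6)=10 chase 'd': 10 ⇒ 11;  out=∅∪out(11)=∅
  fail(22) 'ceac': from fail(21)=4 chase 'c': 4 ⇒ 5;  out=∅∪out(5)=∅
  fail(8) 'acddd': from fail(7)=11 chase 'd': 11→10 ⇒ 11;  out=∅∪out(11)=∅
  fail(23) 'ceace': from fail(22)=5 chase 'e': 5→19 ⇒ 20;  out={6}∪out(20)={6}
  fail(9) 'acddde': from fail(8)=11 chase 'e': 11 ⇒ 15;  out={1}∪out(15)={1,4}

Run:
pos 0 'd': at 10
pos 1 'd': at 11
pos 2 'e': at 15  ** P4@[0:2]
pos 3 'c': at 19 ·f
pos 4 'c': at 19 ·f
pos 5 'c': at 19 ·f
pos 6 'e': at 20
pos 7 'a': at 21
pos 8 'a': at 4 ·f
pos 9 'c': at 5
pos 10 'd': at 6
pos 11 'e': at 16 ·f
pos 12 'b': at 17  ** P7@[12:12]
pos 13 'c': at 19 ·f
pos 14 'e': at 20
pos 15 'a': at 21
pos 16 'c': at 22
pos 17 'e': at 23  ** P6@[13:17]
pos 18 'd': at 10 ·f
pos 19 'd': at 11

Result: [[2,4],[12,7],[17,6]]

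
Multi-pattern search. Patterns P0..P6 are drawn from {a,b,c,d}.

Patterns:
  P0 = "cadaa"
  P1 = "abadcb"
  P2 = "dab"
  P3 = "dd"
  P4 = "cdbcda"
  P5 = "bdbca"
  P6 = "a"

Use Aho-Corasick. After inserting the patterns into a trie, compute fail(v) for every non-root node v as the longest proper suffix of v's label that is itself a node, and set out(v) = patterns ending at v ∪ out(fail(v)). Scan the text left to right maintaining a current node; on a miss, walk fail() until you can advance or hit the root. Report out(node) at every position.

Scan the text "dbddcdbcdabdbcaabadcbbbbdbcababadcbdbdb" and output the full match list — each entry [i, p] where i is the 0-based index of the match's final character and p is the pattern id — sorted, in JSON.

Construct AC machine:
Trie nodes:
  0='ε' goto a→6 b→21 c→1 d→12
  1='c' goto a→2 d→16
  2='ca' goto d→3
  3='cad' goto a→4
  4='cada' goto a→5
  5='cadaa' goto ·  ←P0
  6='a' goto b→7  ←P6
  7='ab' goto a→8
  8='aba' goto d→9
  9='abad' goto c→10
  10='abadc' goto b→11
  11='abadcb' goto ·  ←P1
  12='d' goto a→13 d→15
  13='da' goto b→14
  14='dab' goto ·  ←P2
  15='dd' goto ·  ←P3
  16='cd' goto b→17
  17='cdb' goto c→18
  18='cdbc' goto d→19
  19='cdbcd' goto a→20
  20='cdbcda' goto ·  ←P4
  21='b' goto d→22
  22='bd' goto b→23
  23='bdb' goto c→24
  24='bdbc' goto a→25
  25='bdbca' goto ·  ←P5

BFS fail/out derivation:
  fail(1) 'c': from fail(0)=0 chase 'c': 0 ⇒ 0;  out=∅∪out(0)=∅
  fail(6) 'a': from fail(0)=0 chase 'a': 0 ⇒ 0;  out={6}∪out(0)={6}
  fail(12) 'd': from fail(0)=0 chase 'd': 0 ⇒ 0;  out=∅∪out(0)=∅
  fail(21) 'b': from fail(0)=0 chase 'b': 0 ⇒ 0;  out=∅∪out(0)=∅
  fail(2) 'ca': from fail(1)=0 chase 'a': 0 ⇒ 6;  out=∅∪out(6)={6}
  fail(7) 'ab': from fail(6)=0 chase 'b': 0 ⇒ 21;  out=∅∪out(21)=∅
  fail(13) 'da': from fail(12)=0 chase 'a': 0 ⇒ 6;  out=∅∪out(6)={6}
  fail(15) 'dd': from fail(12)=0 chase 'd': 0 ⇒ 12;  out={3}∪out(12)={3}
  fail(16) 'cd': from fail(1)=0 chase 'd': 0 ⇒ 12;  out=∅∪out(12)=∅
  fail(22) 'bd': from fail(21)=0 chase 'd': 0 ⇒ 12;  out=∅∪out(12)=∅
  fail(3) 'cad': from fail(2)=6 chase 'd': 6→0 ⇒ 12;  out=∅∪out(12)=∅
  fail(8) 'aba': from fail(7)=21 chase 'a': 21→0 ⇒ 6;  out=∅∪out(6)={6}
  fail(14) 'dab': from fail(13)=6 chase 'b': 6 ⇒ 7;  out={2}∪out(7)={2}
  fail(17) 'cdb': from fail(16)=12 chase 'b': 12→0 ⇒ 21;  out=∅∪out(21)=∅
  fail(23) 'bdb': from fail(22)=12 chase 'b': 12→0 ⇒ 21;  out=∅∪out(21)=∅
  fail(4) 'cada': from fail(3)=12 chase 'a': 12 ⇒ 13;  out=∅∪out(13)={6}
  fail(9) 'abad': from fail(8)=6 chase 'd': 6→0 ⇒ 12;  out=∅∪out(12)=∅
  fail(18) 'cdbc': from fail(17)=21 chase 'c': 21→0 ⇒ 1;  out=∅∪out(1)=∅
  fail(24) 'bdbc': from fail(23)=21 chase 'c': 21→0 ⇒ 1;  out=∅∪out(1)=∅
  fail(5) 'cadaa': from fail(4)=13 chase 'a': 13→6→0 ⇒ 6;  out={0}∪out(6)={0,6}
  fail(10) 'abadc': from fail(9)=12 chase 'c': 12→0 ⇒ 1;  out=∅∪out(1)=∅
  fail(19) 'cdbcd': from fail(18)=1 chase 'd': 1 ⇒ 16;  out=∅∪out(16)=∅
  fail(25) 'bdbca': from fail(24)=1 chase 'a': 1 ⇒ 2;  out={5}∪out(2)={5,6}
  fail(11) 'abadcb': from fail(10)=1 chase 'b': 1→0 ⇒ 21;  out={1}∪out(21)={1}
  fail(20) 'cdbcda': from fail(19)=16 chase 'a': 16→12 ⇒ 13;  out={4}∪out(13)={4,6}

Text stream:
pos 0 'd': at 12
pos 1 'b': at 21 ·f
pos 2 'd': at 22
pos 3 'd': at 15 ·f  → match P3@[2:3]
pos 4 'c': at 1 ·f
pos 5 'd': at 16
pos 6 'b': at 17
pos 7 'c': at 18
pos 8 'd': at 19
pos 9 'a': at 20  → match P4@[4:9],P6@[9:9]
pos 10 'b': at 14 ·f  → match P2@[8:10]
pos 11 'd': at 22 ·f
pos 12 'b': at 23
pos 13 'c': at 24
pos 14 'a': at 25  → match P5@[10:14],P6@[14:14]
pos 15 'a': at 6 ·f  → match P6@[15:15]
pos 16 'b': at 7
pos 17 'a': at 8  → match P6@[17:17]
pos 18 'd': at 9
pos 19 'c': at 10
pos 20 'b': at 11  → match P1@[15:20]
pos 21 'b': at 21 ·f
pos 22 'b': at 21 ·f
pos 23 'b': at 21 ·f
pos 24 'd': at 22
pos 25 'b': at 23
pos 26 'c': at 24
pos 27 'a': at 25  → match P5@[23:27],P6@[27:27]
pos 28 'b': at 7 ·f
pos 29 'a': at 8  → match P6@[29:29]
pos 30 'b': at 7 ·f
pos 31 'a': at 8  → match P6@[31:31]
pos 32 'd': at 9
pos 33 'c': at 10
pos 34 'b': at 11  → match P1@[29:34]
pos 35 'd': at 22 ·f
pos 36 'b': at 23
pos 37 'd': at 22 ·f
pos 38 'b': at 23

Result: [[3,3],[9,4],[9,6],[10,2],[14,5],[14,6],[15,6],[17,6],[20,1],[27,5],[27,6],[29,6],[31,6],[34,1]]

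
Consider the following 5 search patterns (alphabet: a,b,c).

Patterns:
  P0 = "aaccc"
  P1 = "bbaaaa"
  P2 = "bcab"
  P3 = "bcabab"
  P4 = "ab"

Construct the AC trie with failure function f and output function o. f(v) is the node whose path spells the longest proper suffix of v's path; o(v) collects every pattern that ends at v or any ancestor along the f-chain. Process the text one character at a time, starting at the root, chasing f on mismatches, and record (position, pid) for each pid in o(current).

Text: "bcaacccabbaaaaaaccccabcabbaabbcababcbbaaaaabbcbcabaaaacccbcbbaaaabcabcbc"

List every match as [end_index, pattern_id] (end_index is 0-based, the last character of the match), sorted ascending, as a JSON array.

Construct AC machine:
Trie (insert patterns):
  0='ε' goto a→1 b→6
  1='a' goto a→2 b→17
  2='aa' goto c→3
  3='aac' goto c→4
  4='aacc' goto c→5
  5='aaccc' goto ·  ←P0
  6='b' goto b→7 c→12
  7='bb' goto a→8
  8='bba' goto a→9
  9='bbaa' goto a→10
  10='bbaaa' goto a→11
  11='bbaaaa' goto ·  ←P1
  12='bc' goto a→13
  13='bca' goto b→14
  14='bcab' goto a→15  ←P2
  15='bcaba' goto b→16
  16='bcabab' goto ·  ←P3
  17='ab' goto ·  ←P4

Failure links (BFS by depth):
  fail(1) 'a': from fail(0)=0 chase 'a': 0 ⇒ 0;  out=∅∪out(0)=∅
  fail(6) 'b': from fail(0)=0 chase 'b': 0 ⇒ 0;  out=∅∪out(0)=∅
  fail(2) 'aa': from fail(1)=0 chase 'a': 0 ⇒ 1;  out=∅∪out(1)=∅
  fail(7) 'bb': from fail(6)=0 chase 'b': 0 ⇒ 6;  out=∅∪out(6)=∅
  fail(12) 'bc': from fail(6)=0 chase 'c': 0 ⇒ 0;  out=∅∪out(0)=∅
  fail(17) 'ab': from fail(1)=0 chase 'b': 0 ⇒ 6;  out={4}∪out(6)={4}
  fail(3) 'aac': from fail(2)=1 chase 'c': 1→0 ⇒ 0;  out=∅∪out(0)=∅
  fail(8) 'bba': from fail(7)=6 chase 'a': 6→0 ⇒ 1;  out=∅∪out(1)=∅
  fail(13) 'bca': from fail(12)=0 chase 'a': 0 ⇒ 1;  out=∅∪out(1)=∅
  fail(4) 'aacc': from fail(3)=0 chase 'c': 0 ⇒ 0;  out=∅∪out(0)=∅
  fail(9) 'bbaa': from fail(8)=1 chase 'a': 1 ⇒ 2;  out=∅∪out(2)=∅
  fail(14) 'bcab': from fail(13)=1 chase 'b': 1 ⇒ 17;  out={2}∪out(17)={2,4}
  fail(5) 'aaccc': from fail(4)=0 chase 'c': 0 ⇒ 0;  out={0}∪out(0)={0}
  fail(10) 'bbaaa': from fail(9)=2 chase 'a': 2→1 ⇒ 2;  out=∅∪out(2)=∅
  fail(15) 'bcaba': from fail(14)=17 chase 'a': 17→6→0 ⇒ 1;  out=∅∪out(1)=∅
  fail(11) 'bbaaaa': from fail(10)=2 chase 'a': 2→1 ⇒ 2;  out={1}∪out(2)={1}
  fail(16) 'bcabab': from fail(15)=1 chase 'b': 1 ⇒ 17;  out={3}∪out(17)={3,4}

Run:
i=0 'b': node 0→6
i=1 'c': node 6→12
i=2 'a': node 12→13
i=3 'a': node 13→2 ·f
i=4 'c': node 2→3
i=5 'c': node 3→4
i=6 'c': node 4→5  → match P0@[2:6]
i=7 'a': node 5→1 ·f
i=8 'b': node 1→17  → match P4@[7:8]
i=9 'b': node 17→7 ·f
i=10 'a': node 7→8
i=11 'a': node 8→9
i=12 'a': node 9→10
i=13 'a': node 10→11  → match P1@[8:13]
i=14 'a': node 11→2 ·f
i=15 'a': node 2→2 ·f
i=16 'c': node 2→3
i=17 'c': node 3→4
i=18 'c': node 4→5  → match P0@[14:18]
i=19 'c': node 5→0 ·f
i=20 'a': node 0→1
i=21 'b': node 1→17  → match P4@[20:21]
i=22 'c': node 17→12 ·f
i=23 'a': node 12→13
i=24 'b': node 13→14  → match P2@[21:24],P4@[23:24]
i=25 'b': node 14→7 ·f
i=26 'a': node 7→8
i=27 'a': node 8→9
i=28 'b': node 9→17 ·f  → match P4@[27:28]
i=29 'b': node 17→7 ·f
i=30 'c': node 7→12 ·f
i=31 'a': node 12→13
i=32 'b': node 13→14  → match P2@[29:32],P4@[31:32]
i=33 'a': node 14→15
i=34 'b': node 15→16  → match P3@[29:34],P4@[33:34]
i=35 'c': node 16→12 ·f
i=36 'b': node 12→6 ·f
i=37 'b': node 6→7
i=38 'a': node 7→8
i=39 'a': node 8→9
i=40 'a': node 9→10
i=41 'a': node 10→11  → match P1@[36:41]
i=42 'a': node 11→2 ·f
i=43 'b': node 2→17 ·f  → match P4@[42:43]
i=44 'b': node 17→7 ·f
i=45 'c': node 7→12 ·f
i=46 'b': node 12→6 ·f
i=47 'c': node 6→12
i=48 'a': node 12→13
i=49 'b': node 13→14  → match P2@[46:49],P4@[48:49]
i=50 'a': node 14→15
i=51 'a': node 15→2 ·f
i=52 'a': node 2→2 ·f
i=53 'a': node 2→2 ·f
i=54 'c': node 2→3
i=55 'c': node 3→4
i=56 'c': node 4→5  → match P0@[52:56]
i=57 'b': node 5→6 ·f
i=58 'c': node 6→12
i=59 'b': node 12→6 ·f
i=60 'b': node 6→7
i=61 'a': node 7→8
i=62 'a': node 8→9
i=63 'a': node 9→10
i=64 'a': node 10→11  → match P1@[59:64]
i=65 'b': node 11→17 ·f  → match P4@[64:65]
i=66 'c': node 17→12 ·f
i=67 'a': node 12→13
i=68 'b': node 13→14  → match P2@[65:68],P4@[67:68]
i=69 'c': node 14→12 ·f
i=70 'b': node 12→6 ·f
i=71 'c': node 6→12

All matches (sorted): [[6,0],[8,4],[13,1],[18,0],[21,4],[24,2],[24,4],[28,4],[32,2],[32,4],[34,3],[34,4],[41,1],[43,4],[49,2],[49,4],[56,0],[64,1],[65,4],[68,2],[68,4]]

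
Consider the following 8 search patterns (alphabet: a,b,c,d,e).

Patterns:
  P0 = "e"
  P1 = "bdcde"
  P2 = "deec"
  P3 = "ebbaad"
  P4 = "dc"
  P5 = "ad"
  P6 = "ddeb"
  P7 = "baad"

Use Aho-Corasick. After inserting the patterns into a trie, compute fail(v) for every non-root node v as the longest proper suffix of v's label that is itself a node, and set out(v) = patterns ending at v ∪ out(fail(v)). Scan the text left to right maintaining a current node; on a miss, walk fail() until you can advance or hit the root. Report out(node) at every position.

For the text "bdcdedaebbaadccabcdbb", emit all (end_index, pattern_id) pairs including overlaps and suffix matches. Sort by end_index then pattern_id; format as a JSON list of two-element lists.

Construct AC machine:
Trie (insert patterns):
  n0 'ε': a→17 b→2 d→7 e→1
  n1 'e': b→11  ←P0
  n2 'b': a→22 d→3
  n3 'bd': c→4
  n4 'bdc': d→5
  n5 'bdcd': e→6
  n6 'bdcde': ·  ←P1
  n7 'd': c→16 d→19 e→8
  n8 'de': e→9
  n9 'dee': c→10
  n10 'deec': ·  ←P2
  n11 'eb': b→12
  n12 'ebb': a→13
  n13 'ebba': a→14
  n14 'ebbaa': d→15
  n15 'ebbaad': ·  ←P3
  n16 'dc': ·  ←P4
  n17 'a': d→18
  n18 'ad': ·  ←P5
  n19 'dd': e→20
  n20 'dde': b→21
  n21 'ddeb': ·  ←P6
  n22 'ba': a→23
  n23 'baa': d→24
  n24 'baad': ·  ←P7

BFS fail/out derivation:
  fail(1) 'e': from fail(0)=0 chase 'e': 0 ⇒ 0;  out={0}∪out(0)={0}
  fail(2) 'b': from fail(0)=0 chase 'b': 0 ⇒ 0;  out=∅∪out(0)=∅
  fail(7) 'd': from fail(0)=0 chase 'd': 0 ⇒ 0;  out=∅∪out(0)=∅
  fail(17) 'a': from fail(0)=0 chase 'a': 0 ⇒ 0;  out=∅∪out(0)=∅
  fail(3) 'bd': from fail(2)=0 chase 'd': 0 ⇒ 7;  out=∅∪out(7)=∅
  fail(8) 'de': from fail(7)=0 chase 'e': 0 ⇒ 1;  out=∅∪out(1)={0}
  fail(11) 'eb': from fail(1)=0 chase 'b': 0 ⇒ 2;  out=∅∪out(2)=∅
  fail(16) 'dc': from fail(7)=0 chase 'c': 0 ⇒ 0;  out={4}∪out(0)={4}
  fail(18) 'ad': from fail(17)=0 chase 'd': 0 ⇒ 7;  out={5}∪out(7)={5}
  fail(19) 'dd': from fail(7)=0 chase 'd': 0 ⇒ 7;  out=∅∪out(7)=∅
  fail(22) 'ba': from fail(2)=0 chase 'a': 0 ⇒ 17;  out=∅∪out(17)=∅
  fail(4) 'bdc': from fail(3)=7 chase 'c': 7 ⇒ 16;  out=∅∪out(16)={4}
  fail(9) 'dee': from fail(8)=1 chase 'e': 1→0 ⇒ 1;  out=∅∪out(1)={0}
  fail(12) 'ebb': from fail(11)=2 chase 'b': 2→0 ⇒ 2;  out=∅∪out(2)=∅
  fail(20) 'dde': from fail(19)=7 chase 'e': 7 ⇒ 8;  out=∅∪out(8)={0}
  fail(23) 'baa': from fail(22)=17 chase 'a': 17→0 ⇒ 17;  out=∅∪out(17)=∅
  fail(5) 'bdcd': from fail(4)=16 chase 'd': 16→0 ⇒ 7;  out=∅∪out(7)=∅
  fail(10) 'deec': from fail(9)=1 chase 'c': 1→0 ⇒ 0;  out={2}∪out(0)={2}
  fail(13) 'ebba': from fail(12)=2 chase 'a': 2 ⇒ 22;  out=∅∪out(22)=∅
  fail(21) 'ddeb': from fail(20)=8 chase 'b': 8→1 ⇒ 11;  out={6}∪out(11)={6}
  fail(24) 'baad': from fail(23)=17 chase 'd': 17 ⇒ 18;  out={7}∪out(18)={5,7}
  fail(6) 'bdcde': from fail(5)=7 chase 'e': 7 ⇒ 8;  out={1}∪out(8)={0,1}
  fail(14) 'ebbaa': from fail(13)=22 chase 'a': 22 ⇒ 23;  out=∅∪out(23)=∅
  fail(15) 'ebbaad': from fail(14)=23 chase 'd': 23 ⇒ 24;  out={3}∪out(24)={3,5,7}

Text stream:
pos 0 'b': at 2
pos 1 'd': at 3
pos 2 'c': at 4  emit P4@[1:2]
pos 3 'd': at 5
pos 4 'e': at 6  emit P0@[4:4],P1@[0:4]
pos 5 'd': at 7 (via fail)
pos 6 'a': at 17 (via fail)
pos 7 'e': at 1 (via fail)  emit P0@[7:7]
pos 8 'b': at 11
pos 9 'b': at 12
pos 10 'a': at 13
pos 11 'a': at 14
pos 12 'd': at 15  emit P3@[7:12],P5@[11:12],P7@[9:12]
pos 13 'c': at 16 (via fail)  emit P4@[12:13]
pos 14 'c': at 0 (via fail)
pos 15 'a': at 17
pos 16 'b': at 2 (via fail)
pos 17 'c': at 0 (via fail)
pos 18 'd': at 7
pos 19 'b': at 2 (via fail)
pos 20 'b': at 2 (via fail)

Result: [[2,4],[4,0],[4,1],[7,0],[12,3],[12,5],[12,7],[13,4]]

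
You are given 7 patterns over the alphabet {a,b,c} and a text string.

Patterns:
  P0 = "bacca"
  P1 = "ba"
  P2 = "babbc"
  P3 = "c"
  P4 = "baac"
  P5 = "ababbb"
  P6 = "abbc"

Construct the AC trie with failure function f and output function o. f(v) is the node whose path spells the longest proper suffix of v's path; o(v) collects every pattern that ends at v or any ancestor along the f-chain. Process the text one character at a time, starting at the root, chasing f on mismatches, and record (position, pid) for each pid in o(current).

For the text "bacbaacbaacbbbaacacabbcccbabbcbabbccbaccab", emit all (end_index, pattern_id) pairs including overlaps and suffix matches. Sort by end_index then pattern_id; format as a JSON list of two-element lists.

Construct AC machine:
Trie (insert patterns):
  0='ε' goto a→12 b→1 c→9
  1='b' goto a→2
  2='ba' goto a→10 b→6 c→3  ←P1
  3='bac' goto c→4
  4='bacc' goto a→5
  5='bacca' goto ·  ←P0
  6='bab' goto b→7
  7='babb' goto c→8
  8='babbc' goto ·  ←P2
  9='c' goto ·  ←P3
  10='baa' goto c→11
  11='baac' goto ·  ←P4
  12='a' goto b→13
  13='ab' goto a→14 b→18
  14='aba' goto b→15
  15='abab' goto b→16
  16='ababb' goto b→17
  17='ababbb' goto ·  ←P5
  18='abb' goto c→19
  19='abbc' goto ·  ←P6

BFS fail/out derivation:
  n1('b'): parent n0 fail=0; on 'b' 0 → fail=0;  out ∅∪∅=∅
  n9('c'): parent n0 fail=0; on 'c' 0 → fail=0;  out {3}∪∅={3}
  n12('a'): parent n0 fail=0; on 'a' 0 → fail=0;  out ∅∪∅=∅
  n2('ba'): parent n1 fail=0; on 'a' 0 → fail=12;  out {1}∪∅={1}
  n13('ab'): parent n12 fail=0; on 'b' 0 → fail=1;  out ∅∪∅=∅
  n3('bac'): parent n2 fail=12; on 'c' 12→0 → fail=9;  out ∅∪{3}={3}
  n6('bab'): parent n2 fail=12; on 'b' 12 → fail=13;  out ∅∪∅=∅
  n10('baa'): parent n2 fail=12; on 'a' 12→0 → fail=12;  out ∅∪∅=∅
  n14('aba'): parent n13 fail=1; on 'a' 1 → fail=2;  out ∅∪{1}={1}
  n18('abb'): parent n13 fail=1; on 'b' 1→0 → fail=1;  out ∅∪∅=∅
  n4('bacc'): parent n3 fail=9; on 'c' 9→0 → fail=9;  out ∅∪{3}={3}
  n7('babb'): parent n6 fail=13; on 'b' 13 → fail=18;  out ∅∪∅=∅
  n11('baac'): parent n10 fail=12; on 'c' 12→0 → fail=9;  out {4}∪{3}={3,4}
  n15('abab'): parent n14 fail=2; on 'b' 2 → fail=6;  out ∅∪∅=∅
  n19('abbc'): parent n18 fail=1; on 'c' 1→0 → fail=9;  out {6}∪{3}={3,6}
  n5('bacca'): parent n4 fail=9; on 'a' 9→0 → fail=12;  out {0}∪∅={0}
  n8('babbc'): parent n7 fail=18; on 'c' 18 → fail=19;  out {2}∪{3,6}={2,3,6}
  n16('ababb'): parent n15 fail=6; on 'b' 6 → fail=7;  out ∅∪∅=∅
  n17('ababbb'): parent n16 fail=7; on 'b' 7→18→1→0 → fail=1;  out {5}∪∅={5}

Text stream:
i=0 'b': node 0→1
i=1 'a': node 1→2  ** P1@[0:1]
i=2 'c': node 2→3  ** P3@[2:2]
i=3 'b': node 3→1 ·f
i=4 'a': node 1→2  ** P1@[3:4]
i=5 'a': node 2→10
i=6 'c': node 10→11  ** P3@[6:6],P4@[3:6]
i=7 'b': node 11→1 ·f
i=8 'a': node 1→2  ** P1@[7:8]
i=9 'a': node 2→10
i=10 'c': node 10→11  ** P3@[10:10],P4@[7:10]
i=11 'b': node 11→1 ·f
i=12 'b': node 1→1 ·f
i=13 'b': node 1→1 ·f
i=14 'a': node 1→2  ** P1@[13:14]
i=15 'a': node 2→10
i=16 'c': node 10→11  ** P3@[16:16],P4@[13:16]
i=17 'a': node 11→12 ·f
i=18 'c': node 12→9 ·f  ** P3@[18:18]
i=19 'a': node 9→12 ·f
i=20 'b': node 12→13
i=21 'b': node 13→18
i=22 'c': node 18→19  ** P3@[22:22],P6@[19:22]
i=23 'c': node 19→9 ·f  ** P3@[23:23]
i=24 'c': node 9→9 ·f  ** P3@[24:24]
i=25 'b': node 9→1 ·f
i=26 'a': node 1→2  ** P1@[25:26]
i=27 'b': node 2→6
i=28 'b': node 6→7
i=29 'c': node 7→8  ** P2@[25:29],P3@[29:29],P6@[26:29]
i=30 'b': node 8→1 ·f
i=31 'a': node 1→2  ** P1@[30:31]
i=32 'b': node 2→6
i=33 'b': node 6→7
i=34 'c': node 7→8  ** P2@[30:34],P3@[34:34],P6@[31:34]
i=35 'c': node 8→9 ·f  ** P3@[35:35]
i=36 'b': node 9→1 ·f
i=37 'a': node 1→2  ** P1@[36:37]
i=38 'c': node 2→3  ** P3@[38:38]
i=39 'c': node 3→4  ** P3@[39:39]
i=40 'a': node 4→5  ** P0@[36:40]
i=41 'b': node 5→13 ·f

All matches (sorted): [[1,1],[2,3],[4,1],[6,3],[6,4],[8,1],[10,3],[10,4],[14,1],[16,3],[16,4],[18,3],[22,3],[22,6],[23,3],[24,3],[26,1],[29,2],[29,3],[29,6],[31,1],[34,2],[34,3],[34,6],[35,3],[37,1],[38,3],[39,3],[40,0]]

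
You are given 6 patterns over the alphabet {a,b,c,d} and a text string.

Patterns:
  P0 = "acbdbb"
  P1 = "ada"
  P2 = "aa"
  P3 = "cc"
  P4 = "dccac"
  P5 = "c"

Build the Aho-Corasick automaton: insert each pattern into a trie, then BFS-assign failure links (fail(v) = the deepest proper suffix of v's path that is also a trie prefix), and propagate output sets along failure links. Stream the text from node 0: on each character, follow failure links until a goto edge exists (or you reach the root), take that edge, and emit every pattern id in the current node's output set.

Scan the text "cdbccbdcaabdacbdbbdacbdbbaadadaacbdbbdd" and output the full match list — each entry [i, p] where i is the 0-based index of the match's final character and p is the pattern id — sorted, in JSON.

Build automaton:
Trie (insert patterns):
  n0 'ε': a→1 c→10 d→12
  n1 'a': a→9 c→2 d→7
  n2 'ac': b→3
  n3 'acb': d→4
  n4 'acbd': b→5
  n5 'acbdb': b→6
  n6 'acbdbb': ·  ←P0
  n7 'ad': a→8
  n8 'ada': ·  ←P1
  n9 'aa': ·  ←P2
  n10 'c': c→11  ←P5
  n11 'cc': ·  ←P3
  n12 'd': c→13
  n13 'dc': c→14
  n14 'dcc': a→15
  n15 'dcca': c→16
  n16 'dccac': ·  ←P4

Failure links (BFS by depth):
  fail(1) 'a': from fail(0)=0 chase 'a': 0 ⇒ 0;  out=∅∪out(0)=∅
  fail(10) 'c': from fail(0)=0 chase 'c': 0 ⇒ 0;  out={5}∪out(0)={5}
  fail(12) 'd': from fail(0)=0 chase 'd': 0 ⇒ 0;  out=∅∪out(0)=∅
  fail(2) 'ac': from fail(1)=0 chase 'c': 0 ⇒ 10;  out=∅∪out(10)={5}
  fail(7) 'ad': from fail(1)=0 chase 'd': 0 ⇒ 12;  out=∅∪out(12)=∅
  fail(9) 'aa': from fail(1)=0 chase 'a': 0 ⇒ 1;  out={2}∪out(1)={2}
  fail(11) 'cc': from fail(10)=0 chase 'c': 0 ⇒ 10;  out={3}∪out(10)={3,5}
  fail(13) 'dc': from fail(12)=0 chase 'c': 0 ⇒ 10;  out=∅∪out(10)={5}
  fail(3) 'acb': from fail(2)=10 chase 'b': 10→0 ⇒ 0;  out=∅∪out(0)=∅
  fail(8) 'ada': from fail(7)=12 chase 'a': 12→0 ⇒ 1;  out={1}∪out(1)={1}
  fail(14) 'dcc': from fail(13)=10 chase 'c': 10 ⇒ 11;  out=∅∪out(11)={3,5}
  fail(4) 'acbd': from fail(3)=0 chase 'd': 0 ⇒ 12;  out=∅∪out(12)=∅
  fail(15) 'dcca': from fail(14)=11 chase 'a': 11→10→0 ⇒ 1;  out=∅∪out(1)=∅
  fail(5) 'acbdb': from fail(4)=12 chase 'b': 12→0 ⇒ 0;  out=∅∪out(0)=∅
  fail(16) 'dccac': from fail(15)=1 chase 'c': 1 ⇒ 2;  out={4}∪out(2)={4,5}
  fail(6) 'acbdbb': from fail(5)=0 chase 'b': 0 ⇒ 0;  out={0}∪out(0)={0}

Text stream:
pos 0 'c': at 10  → match P5@[0:0]
pos 1 'd': at 12 ·f
pos 2 'b': at 0 ·f
pos 3 'c': at 10  → match P5@[3:3]
pos 4 'c': at 11  → match P3@[3:4],P5@[4:4]
pos 5 'b': at 0 ·f
pos 6 'd': at 12
pos 7 'c': at 13  → match P5@[7:7]
pos 8 'a': at 1 ·f
pos 9 'a': at 9  → match P2@[8:9]
pos 10 'b': at 0 ·f
pos 11 'd': at 12
pos 12 'a': at 1 ·f
pos 13 'c': at 2  → match P5@[13:13]
pos 14 'b': at 3
pos 15 'd': at 4
pos 16 'b': at 5
pos 17 'b': at 6  → match P0@[12:17]
pos 18 'd': at 12 ·f
pos 19 'a': at 1 ·f
pos 20 'c': at 2  → match P5@[20:20]
pos 21 'b': at 3
pos 22 'd': at 4
pos 23 'b': at 5
pos 24 'b': at 6  → match P0@[19:24]
pos 25 'a': at 1 ·f
pos 26 'a': at 9  → match P2@[25:26]
pos 27 'd': at 7 ·f
pos 28 'a': at 8  → match P1@[26:28]
pos 29 'd': at 7 ·f
pos 30 'a': at 8  → match P1@[28:30]
pos 31 'a': at 9 ·f  → match P2@[30:31]
pos 32 'c': at 2 ·f  → match P5@[32:32]
pos 33 'b': at 3
pos 34 'd': at 4
pos 35 'b': at 5
pos 36 'b': at 6  → match P0@[31:36]
pos 37 'd': at 12 ·f
pos 38 'd': at 12 ·f

Result: [[0,5],[3,5],[4,3],[4,5],[7,5],[9,2],[13,5],[17,0],[20,5],[24,0],[26,2],[28,1],[30,1],[31,2],[32,5],[36,0]]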